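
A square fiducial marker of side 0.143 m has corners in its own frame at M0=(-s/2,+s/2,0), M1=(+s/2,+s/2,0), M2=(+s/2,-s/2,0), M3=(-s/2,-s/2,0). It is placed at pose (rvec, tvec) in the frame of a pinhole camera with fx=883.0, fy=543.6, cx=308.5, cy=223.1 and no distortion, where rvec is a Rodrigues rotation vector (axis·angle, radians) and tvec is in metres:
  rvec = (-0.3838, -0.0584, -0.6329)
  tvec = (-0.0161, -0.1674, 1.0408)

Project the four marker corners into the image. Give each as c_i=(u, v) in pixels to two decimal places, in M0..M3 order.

c0=(280.53, 182.99) c1=(380.21, 141.21) c2=(308.20, 91.50) c3=(211.36, 130.25)

Intrinsics K: fx=883.0, fy=543.6, cx=308.5, cy=223.1
Marker side s = 0.143 m; corners in marker frame (Z=0):
  M0 = (-0.0715, +0.0715, 0)
  M1 = (+0.0715, +0.0715, 0)
  M2 = (+0.0715, -0.0715, 0)
  M3 = (-0.0715, -0.0715, 0)
rvec = (-0.3838, -0.0584, -0.6329), |rvec| = θ = 0.74248 rad = 42.541°
Rodrigues: sinθ=0.67612, 1−cosθ=0.26321; R = I + sinθ·[k]× + (1−cosθ)·[k]×²:
    [+0.80712 +0.58703 +0.06280]
    [-0.56563 +0.73842 +0.36714]
    [+0.16916 -0.33185 +0.92804]
t = (-0.0161, -0.1674, 1.0408) m
M0: Pc = R·M0+t = (-0.03184, -0.07416, +1.00498); u = 883.0·(-0.03184)/1.00498 + 308.5 = 280.5276, v = 543.6·(-0.07416)/1.00498 + 223.1 = 182.9862
M1: Pc = R·M1+t = (+0.08358, -0.15505, +1.02917); u = 883.0·(+0.08358)/1.02917 + 308.5 = 380.2115, v = 543.6·(-0.15505)/1.02917 + 223.1 = 141.2060
M2: Pc = R·M2+t = (-0.00036, -0.26064, +1.07662); u = 883.0·(-0.00036)/1.07662 + 308.5 = 308.2019, v = 543.6·(-0.26064)/1.07662 + 223.1 = 91.4997
M3: Pc = R·M3+t = (-0.11578, -0.17975, +1.05243); u = 883.0·(-0.11578)/1.05243 + 308.5 = 211.3577, v = 543.6·(-0.17975)/1.05243 + 223.1 = 130.2535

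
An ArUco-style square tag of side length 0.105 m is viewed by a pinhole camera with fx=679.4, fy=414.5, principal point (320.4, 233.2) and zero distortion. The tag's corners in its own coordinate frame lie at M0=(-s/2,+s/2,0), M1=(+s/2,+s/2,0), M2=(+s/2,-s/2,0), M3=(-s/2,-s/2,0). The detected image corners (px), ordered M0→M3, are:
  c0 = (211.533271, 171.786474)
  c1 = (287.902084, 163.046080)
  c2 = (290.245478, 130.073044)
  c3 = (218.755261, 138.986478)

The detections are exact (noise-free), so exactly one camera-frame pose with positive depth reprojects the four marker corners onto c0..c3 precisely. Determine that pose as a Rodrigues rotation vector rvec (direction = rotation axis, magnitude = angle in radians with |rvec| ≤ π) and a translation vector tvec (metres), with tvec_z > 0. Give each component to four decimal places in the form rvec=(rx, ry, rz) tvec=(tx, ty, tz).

rvec=(-0.6262, 0.2454, -0.0771) tvec=(-0.0925, -0.1827, 0.9155)

Intrinsics K: fx=679.4, fy=414.5, cx=320.4, cy=233.2
Marker side s = 0.105 m; corners in marker frame (Z=0):
  M0 = (-0.0525, +0.0525, 0)
  M1 = (+0.0525, +0.0525, 0)
  M2 = (+0.0525, -0.0525, 0)
  M3 = (-0.0525, -0.0525, 0)
Detected image corners:
  c0 = (211.533271, 171.786474) px
  c1 = (287.902084, 163.046080) px
  c2 = (290.245478, 130.073044) px
  c3 = (218.755261, 138.986478) px
Planar DLT: solve 8×8 A·h = b for H (H[2,2]=1):
  H  [+647.17095 -207.89668 +251.75762]
  H  [-117.70990 +216.13786 +150.46963]
  H  [-0.22266 -0.64288 +1.00000]
B = K⁻¹H; ‖b₁‖=1.092346, ‖b₂‖=1.092346; λ = 2/(‖b₁‖+‖b₂‖) = 0.915461, sign → tz>0 ⇒ λ=+0.915461
r₁ = λ·B[:,0] = (+0.96816,-0.14529,-0.20384); r₂ = λ·B[:,1] = (-0.00258,+0.80847,-0.58853)
r₃ = r₁×r₂ = (+0.25031,+0.57032,+0.78236); SVD([r₁ r₂ r₃]) → R = UVᵀ:
  R  [+0.96816 -0.00258 +0.25031]
  R  [-0.14529 +0.80847 +0.57032]
  R  [-0.20384 -0.58853 +0.78236]
t = (-0.09249, -0.18272, +0.91546) m
tr R = 2.558990; θ = arccos((tr R − 1)/2) = 0.676937 rad = 38.786°
axis k = ((R−Rᵀ)₃₂, (R−Rᵀ)₁₃, (R−Rᵀ)₂₁) / (2 sinθ) = (-0.924996, +0.362501, -0.113909)
rvec = θ·k = (-0.626165, +0.245390, -0.077109)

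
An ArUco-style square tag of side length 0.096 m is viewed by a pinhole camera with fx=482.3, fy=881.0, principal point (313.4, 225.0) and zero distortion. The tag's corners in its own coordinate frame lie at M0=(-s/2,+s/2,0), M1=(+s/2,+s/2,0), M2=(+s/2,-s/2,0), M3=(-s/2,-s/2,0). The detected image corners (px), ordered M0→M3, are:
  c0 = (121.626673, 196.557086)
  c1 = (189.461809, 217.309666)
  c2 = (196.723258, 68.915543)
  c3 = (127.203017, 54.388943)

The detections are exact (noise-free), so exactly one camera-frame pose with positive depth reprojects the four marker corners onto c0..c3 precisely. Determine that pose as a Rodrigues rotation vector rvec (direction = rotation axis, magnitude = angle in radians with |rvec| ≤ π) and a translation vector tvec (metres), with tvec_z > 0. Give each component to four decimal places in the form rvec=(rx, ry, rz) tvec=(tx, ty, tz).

rvec=(0.1054, 0.2869, 0.1373) tvec=(-0.1873, -0.0595, 0.5812)

Intrinsics K: fx=482.3, fy=881.0, cx=313.4, cy=225.0
Marker side s = 0.096 m; corners in marker frame (Z=0):
  M0 = (-0.0480, +0.0480, 0)
  M1 = (+0.0480, +0.0480, 0)
  M2 = (+0.0480, -0.0480, 0)
  M3 = (-0.0480, -0.0480, 0)
Detected image corners:
  c0 = (121.626673, 196.557086) px
  c1 = (189.461809, 217.309666) px
  c2 = (196.723258, 68.915543) px
  c3 = (127.203017, 54.388943) px
Planar DLT: solve 8×8 A·h = b for H (H[2,2]=1):
  H  [+640.35928 -33.09372 +157.94300]
  H  [+120.67811 +1541.00863 +134.83028]
  H  [-0.47208 +0.21147 +1.00000]
B = K⁻¹H; ‖b₁‖=1.720670, ‖b₂‖=1.720670; λ = 2/(‖b₁‖+‖b₂‖) = 0.581169, sign → tz>0 ⇒ λ=+0.581169
r₁ = λ·B[:,0] = (+0.94991,+0.14968,-0.27436); r₂ = λ·B[:,1] = (-0.11974,+0.98517,+0.12290)
r₃ = r₁×r₂ = (+0.28868,-0.08389,+0.95374); SVD([r₁ r₂ r₃]) → R = UVᵀ:
  R  [+0.94991 -0.11974 +0.28868]
  R  [+0.14968 +0.98517 -0.08389]
  R  [-0.27436 +0.12290 +0.95374]
t = (-0.18732, -0.05948, +0.58117) m
tr R = 2.888820; θ = arccos((tr R − 1)/2) = 0.335001 rad = 19.194°
axis k = ((R−Rᵀ)₃₂, (R−Rᵀ)₁₃, (R−Rᵀ)₂₁) / (2 sinθ) = (+0.314486, +0.856283, +0.409728)
rvec = θ·k = (+0.105353, +0.286856, +0.137259)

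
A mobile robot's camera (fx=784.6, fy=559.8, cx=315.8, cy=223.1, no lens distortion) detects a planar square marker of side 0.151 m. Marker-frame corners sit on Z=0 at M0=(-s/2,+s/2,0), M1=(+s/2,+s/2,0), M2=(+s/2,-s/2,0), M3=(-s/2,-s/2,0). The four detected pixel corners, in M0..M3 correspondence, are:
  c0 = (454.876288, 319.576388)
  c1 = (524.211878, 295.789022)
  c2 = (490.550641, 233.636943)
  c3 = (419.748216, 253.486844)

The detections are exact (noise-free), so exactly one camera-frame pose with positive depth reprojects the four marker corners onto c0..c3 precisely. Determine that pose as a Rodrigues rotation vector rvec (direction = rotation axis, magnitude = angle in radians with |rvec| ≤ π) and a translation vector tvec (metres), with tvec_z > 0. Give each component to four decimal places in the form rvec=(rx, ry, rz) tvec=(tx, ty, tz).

rvec=(-0.1527, -0.4883, -0.3315) tvec=(0.2494, 0.1156, 1.2423)

Intrinsics K: fx=784.6, fy=559.8, cx=315.8, cy=223.1
Marker side s = 0.151 m; corners in marker frame (Z=0):
  M0 = (-0.0755, +0.0755, 0)
  M1 = (+0.0755, +0.0755, 0)
  M2 = (+0.0755, -0.0755, 0)
  M3 = (-0.0755, -0.0755, 0)
Detected image corners:
  c0 = (454.876288, 319.576388) px
  c1 = (524.211878, 295.789022) px
  c2 = (490.550641, 233.636943) px
  c3 = (419.748216, 253.486844) px
Planar DLT: solve 8×8 A·h = b for H (H[2,2]=1):
  H  [+647.74204 +202.95372 +473.30756]
  H  [-37.25677 +409.85547 +275.17550]
  H  [+0.38889 -0.05226 +1.00000]
B = K⁻¹H; ‖b₁‖=0.804942, ‖b₂‖=0.804942; λ = 2/(‖b₁‖+‖b₂‖) = 1.242325, sign → tz>0 ⇒ λ=+1.242325
r₁ = λ·B[:,0] = (+0.83117,-0.27522,+0.48312); r₂ = λ·B[:,1] = (+0.34748,+0.93544,-0.06492)
r₃ = r₁×r₂ = (-0.43407,+0.22184,+0.87314); SVD([r₁ r₂ r₃]) → R = UVᵀ:
  R  [+0.83117 +0.34748 -0.43407]
  R  [-0.27522 +0.93544 +0.22184]
  R  [+0.48312 -0.06492 +0.87314]
t = (+0.24940, +0.11557, +1.24233) m
tr R = 2.639747; θ = arccos((tr R − 1)/2) = 0.609606 rad = 34.928°
axis k = ((R−Rᵀ)₃₂, (R−Rᵀ)₁₃, (R−Rᵀ)₂₁) / (2 sinθ) = (-0.250422, -0.800976, -0.543807)
rvec = θ·k = (-0.152659, -0.488280, -0.331508)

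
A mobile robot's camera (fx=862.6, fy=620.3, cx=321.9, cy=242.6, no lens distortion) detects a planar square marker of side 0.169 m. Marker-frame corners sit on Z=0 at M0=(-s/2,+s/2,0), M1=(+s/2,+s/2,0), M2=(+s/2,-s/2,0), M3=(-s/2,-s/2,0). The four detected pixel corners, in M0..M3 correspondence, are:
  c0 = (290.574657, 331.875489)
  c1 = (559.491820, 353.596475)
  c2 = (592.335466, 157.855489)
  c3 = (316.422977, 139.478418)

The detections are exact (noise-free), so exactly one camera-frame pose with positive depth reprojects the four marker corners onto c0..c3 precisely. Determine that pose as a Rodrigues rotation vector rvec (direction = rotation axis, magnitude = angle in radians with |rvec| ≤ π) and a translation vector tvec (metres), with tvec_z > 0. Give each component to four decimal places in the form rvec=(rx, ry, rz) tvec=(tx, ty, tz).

rvec=(0.0716, 0.0662, 0.1002) tvec=(0.0723, 0.0036, 0.5359)

Intrinsics K: fx=862.6, fy=620.3, cx=321.9, cy=242.6
Marker side s = 0.169 m; corners in marker frame (Z=0):
  M0 = (-0.0845, +0.0845, 0)
  M1 = (+0.0845, +0.0845, 0)
  M2 = (+0.0845, -0.0845, 0)
  M3 = (-0.0845, -0.0845, 0)
Detected image corners:
  c0 = (290.574657, 331.875489) px
  c1 = (559.491820, 353.596475) px
  c2 = (592.335466, 157.855489) px
  c3 = (316.422977, 139.478418) px
Planar DLT: solve 8×8 A·h = b for H (H[2,2]=1):
  H  [+1560.51476 -112.14119 +438.19415]
  H  [+90.16044 +1182.49383 +246.74600]
  H  [-0.11636 +0.13941 +1.00000]
B = K⁻¹H; ‖b₁‖=1.865942, ‖b₂‖=1.865942; λ = 2/(‖b₁‖+‖b₂‖) = 0.535922, sign → tz>0 ⇒ λ=+0.535922
r₁ = λ·B[:,0] = (+0.99280,+0.10228,-0.06236); r₂ = λ·B[:,1] = (-0.09755,+0.99242,+0.07471)
r₃ = r₁×r₂ = (+0.06953,-0.06809,+0.99525); SVD([r₁ r₂ r₃]) → R = UVᵀ:
  R  [+0.99280 -0.09755 +0.06953]
  R  [+0.10228 +0.99242 -0.06809]
  R  [-0.06236 +0.07471 +0.99525]
t = (+0.07225, +0.00358, +0.53592) m
tr R = 2.980474; θ = arccos((tr R − 1)/2) = 0.139850 rad = 8.013°
axis k = ((R−Rᵀ)₃₂, (R−Rᵀ)₁₃, (R−Rᵀ)₂₁) / (2 sinθ) = (+0.512238, +0.473073, +0.716808)
rvec = θ·k = (+0.071636, +0.066159, +0.100245)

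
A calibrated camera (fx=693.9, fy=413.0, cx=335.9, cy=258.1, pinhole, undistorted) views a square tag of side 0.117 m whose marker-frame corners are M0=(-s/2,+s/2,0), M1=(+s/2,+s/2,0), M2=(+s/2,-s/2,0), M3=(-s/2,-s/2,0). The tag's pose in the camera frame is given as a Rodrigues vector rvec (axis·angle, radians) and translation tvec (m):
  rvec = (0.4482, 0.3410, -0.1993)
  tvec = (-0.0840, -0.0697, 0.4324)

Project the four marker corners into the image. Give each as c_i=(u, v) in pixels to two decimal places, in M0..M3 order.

c0=(157.13, 248.23) c1=(312.53, 234.62) c2=(255.05, 121.96) c3=(88.93, 148.15)

Intrinsics K: fx=693.9, fy=413.0, cx=335.9, cy=258.1
Marker side s = 0.117 m; corners in marker frame (Z=0):
  M0 = (-0.0585, +0.0585, 0)
  M1 = (+0.0585, +0.0585, 0)
  M2 = (+0.0585, -0.0585, 0)
  M3 = (-0.0585, -0.0585, 0)
rvec = (0.4482, 0.3410, -0.1993), |rvec| = θ = 0.59740 rad = 34.228°
Rodrigues: sinθ=0.56249, 1−cosθ=0.17320; R = I + sinθ·[k]× + (1−cosθ)·[k]×²:
    [+0.92429 +0.26183 +0.27773]
    [-0.11348 +0.88323 -0.45499]
    [-0.36443 +0.38903 +0.84608]
t = (-0.0840, -0.0697, 0.4324) m
M0: Pc = R·M0+t = (-0.12275, -0.01139, +0.47648); u = 693.9·(-0.12275)/0.47648 + 335.9 = 157.1315, v = 413.0·(-0.01139)/0.47648 + 258.1 = 248.2256
M1: Pc = R·M1+t = (-0.01461, -0.02467, +0.43384); u = 693.9·(-0.01461)/0.43384 + 335.9 = 312.5289, v = 413.0·(-0.02467)/0.43384 + 258.1 = 234.6154
M2: Pc = R·M2+t = (-0.04525, -0.12801, +0.38832); u = 693.9·(-0.04525)/0.38832 + 335.9 = 255.0495, v = 413.0·(-0.12801)/0.38832 + 258.1 = 121.9574
M3: Pc = R·M3+t = (-0.15339, -0.11473, +0.43096); u = 693.9·(-0.15339)/0.43096 + 335.9 = 88.9264, v = 413.0·(-0.11473)/0.43096 + 258.1 = 148.1511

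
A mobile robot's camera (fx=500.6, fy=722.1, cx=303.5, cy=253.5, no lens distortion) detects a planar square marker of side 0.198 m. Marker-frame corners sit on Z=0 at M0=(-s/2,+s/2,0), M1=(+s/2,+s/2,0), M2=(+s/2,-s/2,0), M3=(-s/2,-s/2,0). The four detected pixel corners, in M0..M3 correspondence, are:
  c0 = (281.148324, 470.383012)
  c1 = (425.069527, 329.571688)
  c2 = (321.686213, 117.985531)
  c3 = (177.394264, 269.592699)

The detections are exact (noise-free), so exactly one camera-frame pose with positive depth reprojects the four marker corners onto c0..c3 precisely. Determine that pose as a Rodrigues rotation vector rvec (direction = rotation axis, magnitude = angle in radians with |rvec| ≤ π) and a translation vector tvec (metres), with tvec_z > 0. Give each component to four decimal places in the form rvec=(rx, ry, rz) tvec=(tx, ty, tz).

Intrinsics K: fx=500.6, fy=722.1, cx=303.5, cy=253.5
Marker side s = 0.198 m; corners in marker frame (Z=0):
  M0 = (-0.0990, +0.0990, 0)
  M1 = (+0.0990, +0.0990, 0)
  M2 = (+0.0990, -0.0990, 0)
  M3 = (-0.0990, -0.0990, 0)
Detected image corners:
  c0 = (281.148324, 470.383012) px
  c1 = (425.069527, 329.571688) px
  c2 = (321.686213, 117.985531) px
  c3 = (177.394264, 269.592699) px
Planar DLT: solve 8×8 A·h = b for H (H[2,2]=1):
  H  [+676.85494 +563.61802 +300.80813]
  H  [-788.26023 +1080.82923 +299.47957]
  H  [-0.16907 +0.13450 +1.00000]
B = K⁻¹H; ‖b₁‖=1.791644, ‖b₂‖=1.791644; λ = 2/(‖b₁‖+‖b₂‖) = 0.558147, sign → tz>0 ⇒ λ=+0.558147
r₁ = λ·B[:,0] = (+0.81187,-0.57616,-0.09436); r₂ = λ·B[:,1] = (+0.58290,+0.80907,+0.07507)
r₃ = r₁×r₂ = (+0.03309,-0.11595,+0.99270); SVD([r₁ r₂ r₃]) → R = UVᵀ:
  R  [+0.81187 +0.58290 +0.03309]
  R  [-0.57616 +0.80907 -0.11595]
  R  [-0.09436 +0.07507 +0.99270]
t = (-0.00300, +0.03554, +0.55815) m
tr R = 2.613648; θ = arccos((tr R − 1)/2) = 0.632040 rad = 36.213°
axis k = ((R−Rᵀ)₃₂, (R−Rᵀ)₁₃, (R−Rᵀ)₂₁) / (2 sinθ) = (+0.161667, +0.107870, -0.980932)
rvec = θ·k = (+0.102180, +0.068178, -0.619988)

rvec=(0.1022, 0.0682, -0.6200) tvec=(-0.0030, 0.0355, 0.5581)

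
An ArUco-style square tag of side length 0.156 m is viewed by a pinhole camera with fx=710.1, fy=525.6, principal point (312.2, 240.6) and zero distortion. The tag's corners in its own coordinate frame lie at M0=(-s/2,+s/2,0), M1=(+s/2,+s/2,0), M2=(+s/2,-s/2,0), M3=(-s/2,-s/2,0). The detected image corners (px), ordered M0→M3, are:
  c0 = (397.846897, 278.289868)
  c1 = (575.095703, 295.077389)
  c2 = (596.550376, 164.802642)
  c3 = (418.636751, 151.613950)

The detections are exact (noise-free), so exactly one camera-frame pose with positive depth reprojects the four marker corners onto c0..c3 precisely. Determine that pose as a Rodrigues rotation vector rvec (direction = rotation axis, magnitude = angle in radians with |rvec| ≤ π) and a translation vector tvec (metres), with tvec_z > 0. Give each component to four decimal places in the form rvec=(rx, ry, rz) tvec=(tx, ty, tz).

Intrinsics K: fx=710.1, fy=525.6, cx=312.2, cy=240.6
Marker side s = 0.156 m; corners in marker frame (Z=0):
  M0 = (-0.0780, +0.0780, 0)
  M1 = (+0.0780, +0.0780, 0)
  M2 = (+0.0780, -0.0780, 0)
  M3 = (-0.0780, -0.0780, 0)
Detected image corners:
  c0 = (397.846897, 278.289868) px
  c1 = (575.095703, 295.077389) px
  c2 = (596.550376, 164.802642) px
  c3 = (418.636751, 151.613950) px
Planar DLT: solve 8×8 A·h = b for H (H[2,2]=1):
  H  [+1048.94105 -134.07483 +495.78459]
  H  [+56.06930 +823.97730 +222.35387]
  H  [-0.17987 +0.00260 +1.00000]
B = K⁻¹H; ‖b₁‖=1.577974, ‖b₂‖=1.577974; λ = 2/(‖b₁‖+‖b₂‖) = 0.633724, sign → tz>0 ⇒ λ=+0.633724
r₁ = λ·B[:,0] = (+0.98623,+0.11978,-0.11399); r₂ = λ·B[:,1] = (-0.12038,+0.99273,+0.00165)
r₃ = r₁×r₂ = (+0.11335,+0.01209,+0.99348); SVD([r₁ r₂ r₃]) → R = UVᵀ:
  R  [+0.98623 -0.12038 +0.11335]
  R  [+0.11978 +0.99273 +0.01209]
  R  [-0.11399 +0.00165 +0.99348]
t = (+0.16384, -0.02200, +0.63372) m
tr R = 2.972443; θ = arccos((tr R − 1)/2) = 0.166196 rad = 9.522°
axis k = ((R−Rᵀ)₃₂, (R−Rᵀ)₁₃, (R−Rᵀ)₂₁) / (2 sinθ) = (-0.031565, +0.687113, +0.725865)
rvec = θ·k = (-0.005246, +0.114195, +0.120636)

rvec=(-0.0052, 0.1142, 0.1206) tvec=(0.1638, -0.0220, 0.6337)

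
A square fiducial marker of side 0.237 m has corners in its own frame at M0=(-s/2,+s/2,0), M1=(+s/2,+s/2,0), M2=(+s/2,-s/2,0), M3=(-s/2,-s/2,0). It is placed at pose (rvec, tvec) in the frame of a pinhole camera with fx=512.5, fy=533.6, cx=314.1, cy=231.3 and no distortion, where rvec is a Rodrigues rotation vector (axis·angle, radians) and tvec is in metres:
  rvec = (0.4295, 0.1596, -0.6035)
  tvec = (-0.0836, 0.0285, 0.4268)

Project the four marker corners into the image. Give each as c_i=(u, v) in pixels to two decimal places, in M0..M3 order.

c0=(199.80, 420.47) c1=(410.11, 298.68) c2=(233.32, 50.55) c3=(8.92, 233.83)

Intrinsics K: fx=512.5, fy=533.6, cx=314.1, cy=231.3
Marker side s = 0.237 m; corners in marker frame (Z=0):
  M0 = (-0.1185, +0.1185, 0)
  M1 = (+0.1185, +0.1185, 0)
  M2 = (+0.1185, -0.1185, 0)
  M3 = (-0.1185, -0.1185, 0)
rvec = (0.4295, 0.1596, -0.6035), |rvec| = θ = 0.75773 rad = 43.415°
Rodrigues: sinθ=0.68727, 1−cosθ=0.27360; R = I + sinθ·[k]× + (1−cosθ)·[k]×²:
    [+0.81430 +0.58005 +0.02124]
    [-0.51472 +0.73854 -0.43546]
    [-0.26828 +0.34367 +0.89996]
t = (-0.0836, 0.0285, 0.4268) m
M0: Pc = R·M0+t = (-0.11136, +0.17701, +0.49932); u = 512.5·(-0.11136)/0.49932 + 314.1 = 199.8005, v = 533.6·(+0.17701)/0.49932 + 231.3 = 420.4650
M1: Pc = R·M1+t = (+0.08163, +0.05502, +0.43573); u = 512.5·(+0.08163)/0.43573 + 314.1 = 410.1125, v = 533.6·(+0.05502)/0.43573 + 231.3 = 298.6804
M2: Pc = R·M2+t = (-0.05584, -0.12001, +0.35428); u = 512.5·(-0.05584)/0.35428 + 314.1 = 233.3217, v = 533.6·(-0.12001)/0.35428 + 231.3 = 50.5477
M3: Pc = R·M3+t = (-0.24883, +0.00198, +0.41787); u = 512.5·(-0.24883)/0.41787 + 314.1 = 8.9168, v = 533.6·(+0.00198)/0.41787 + 231.3 = 233.8255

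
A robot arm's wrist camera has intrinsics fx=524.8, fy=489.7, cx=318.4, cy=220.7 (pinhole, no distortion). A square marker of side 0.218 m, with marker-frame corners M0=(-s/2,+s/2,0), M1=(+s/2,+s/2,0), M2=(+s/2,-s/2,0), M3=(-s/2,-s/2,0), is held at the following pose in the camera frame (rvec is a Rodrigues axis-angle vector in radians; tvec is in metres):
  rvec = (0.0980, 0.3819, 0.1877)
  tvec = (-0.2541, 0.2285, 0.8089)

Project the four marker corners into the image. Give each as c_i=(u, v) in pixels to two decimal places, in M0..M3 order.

Intrinsics K: fx=524.8, fy=489.7, cx=318.4, cy=220.7
Marker side s = 0.218 m; corners in marker frame (Z=0):
  M0 = (-0.1090, +0.1090, 0)
  M1 = (+0.1090, +0.1090, 0)
  M2 = (+0.1090, -0.1090, 0)
  M3 = (-0.1090, -0.1090, 0)
rvec = (0.0980, 0.3819, 0.1877), |rvec| = θ = 0.43667 rad = 25.019°
Rodrigues: sinθ=0.42293, 1−cosθ=0.09384; R = I + sinθ·[k]× + (1−cosθ)·[k]×²:
    [+0.91089 -0.16337 +0.37893]
    [+0.20021 +0.97794 -0.05964]
    [-0.36083 +0.13019 +0.92350]
t = (-0.2541, 0.2285, 0.8089) m
M0: Pc = R·M0+t = (-0.37119, +0.31327, +0.86242); u = 524.8·(-0.37119)/0.86242 + 318.4 = 92.5207, v = 489.7·(+0.31327)/0.86242 + 220.7 = 398.5823
M1: Pc = R·M1+t = (-0.17262, +0.35692, +0.78376); u = 524.8·(-0.17262)/0.78376 + 318.4 = 202.8145, v = 489.7·(+0.35692)/0.78376 + 220.7 = 443.7051
M2: Pc = R·M2+t = (-0.13701, +0.14373, +0.75538); u = 524.8·(-0.13701)/0.75538 + 318.4 = 223.2156, v = 489.7·(+0.14373)/0.75538 + 220.7 = 313.8763
M3: Pc = R·M3+t = (-0.33558, +0.10008, +0.83404); u = 524.8·(-0.33558)/0.83404 + 318.4 = 107.2445, v = 489.7·(+0.10008)/0.83404 + 220.7 = 279.4625

c0=(92.52, 398.58) c1=(202.81, 443.71) c2=(223.22, 313.88) c3=(107.24, 279.46)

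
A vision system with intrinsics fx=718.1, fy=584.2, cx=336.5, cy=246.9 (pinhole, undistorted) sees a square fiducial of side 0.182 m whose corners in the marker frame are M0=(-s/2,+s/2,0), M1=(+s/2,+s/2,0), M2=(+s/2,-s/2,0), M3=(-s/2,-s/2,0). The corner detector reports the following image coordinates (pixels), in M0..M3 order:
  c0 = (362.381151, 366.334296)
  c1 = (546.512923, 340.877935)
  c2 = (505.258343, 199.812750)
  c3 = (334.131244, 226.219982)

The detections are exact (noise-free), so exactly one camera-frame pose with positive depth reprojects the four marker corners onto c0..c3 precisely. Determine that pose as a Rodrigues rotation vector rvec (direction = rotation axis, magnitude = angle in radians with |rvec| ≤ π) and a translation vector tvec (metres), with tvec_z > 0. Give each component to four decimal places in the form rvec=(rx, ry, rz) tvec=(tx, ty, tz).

Intrinsics K: fx=718.1, fy=584.2, cx=336.5, cy=246.9
Marker side s = 0.182 m; corners in marker frame (Z=0):
  M0 = (-0.0910, +0.0910, 0)
  M1 = (+0.0910, +0.0910, 0)
  M2 = (+0.0910, -0.0910, 0)
  M3 = (-0.0910, -0.0910, 0)
Detected image corners:
  c0 = (362.381151, 366.334296) px
  c1 = (546.512923, 340.877935) px
  c2 = (505.258343, 199.812750) px
  c3 = (334.131244, 226.219982) px
Planar DLT: solve 8×8 A·h = b for H (H[2,2]=1):
  H  [+927.76957 +23.96904 +435.59941]
  H  [-173.02364 +664.43668 +280.99934]
  H  [-0.10748 -0.38124 +1.00000]
B = K⁻¹H; ‖b₁‖=1.369786, ‖b₂‖=1.369786; λ = 2/(‖b₁‖+‖b₂‖) = 0.730041, sign → tz>0 ⇒ λ=+0.730041
r₁ = λ·B[:,0] = (+0.97997,-0.18306,-0.07847); r₂ = λ·B[:,1] = (+0.15479,+0.94793,-0.27832)
r₃ = r₁×r₂ = (+0.12533,+0.26060,+0.95728); SVD([r₁ r₂ r₃]) → R = UVᵀ:
  R  [+0.97997 +0.15479 +0.12533]
  R  [-0.18306 +0.94793 +0.26060]
  R  [-0.07847 -0.27832 +0.95728]
t = (+0.10075, +0.04261, +0.73004) m
tr R = 2.885179; θ = arccos((tr R − 1)/2) = 0.340496 rad = 19.509°
axis k = ((R−Rᵀ)₃₂, (R−Rᵀ)₁₃, (R−Rᵀ)₂₁) / (2 sinθ) = (-0.806873, +0.305122, -0.505823)
rvec = θ·k = (-0.274737, +0.103893, -0.172230)

rvec=(-0.2747, 0.1039, -0.1722) tvec=(0.1007, 0.0426, 0.7300)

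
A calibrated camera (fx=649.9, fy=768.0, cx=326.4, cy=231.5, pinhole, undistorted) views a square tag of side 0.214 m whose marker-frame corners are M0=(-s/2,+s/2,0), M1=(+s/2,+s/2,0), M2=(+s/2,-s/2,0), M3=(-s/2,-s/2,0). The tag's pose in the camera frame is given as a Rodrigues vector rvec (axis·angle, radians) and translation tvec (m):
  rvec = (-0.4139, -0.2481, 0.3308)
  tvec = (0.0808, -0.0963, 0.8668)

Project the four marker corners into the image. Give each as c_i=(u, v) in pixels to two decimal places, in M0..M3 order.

c0=(289.66, 190.70) c1=(443.29, 263.42) c2=(470.92, 107.77) c3=(334.21, 36.31)

Intrinsics K: fx=649.9, fy=768.0, cx=326.4, cy=231.5
Marker side s = 0.214 m; corners in marker frame (Z=0):
  M0 = (-0.1070, +0.1070, 0)
  M1 = (+0.1070, +0.1070, 0)
  M2 = (+0.1070, -0.1070, 0)
  M3 = (-0.1070, -0.1070, 0)
rvec = (-0.4139, -0.2481, 0.3308), |rvec| = θ = 0.58506 rad = 33.521°
Rodrigues: sinθ=0.55225, 1−cosθ=0.16632; R = I + sinθ·[k]× + (1−cosθ)·[k]×²:
    [+0.91692 -0.26235 -0.30071]
    [+0.36214 +0.86359 +0.35081]
    [+0.16766 -0.43057 +0.88685]
t = (0.0808, -0.0963, 0.8668) m
M0: Pc = R·M0+t = (-0.04538, -0.04265, +0.80279); u = 649.9·(-0.04538)/0.80279 + 326.4 = 289.6608, v = 768.0·(-0.04265)/0.80279 + 231.5 = 190.7025
M1: Pc = R·M1+t = (+0.15084, +0.03485, +0.83867); u = 649.9·(+0.15084)/0.83867 + 326.4 = 443.2877, v = 768.0·(+0.03485)/0.83867 + 231.5 = 263.4165
M2: Pc = R·M2+t = (+0.20698, -0.14995, +0.93081); u = 649.9·(+0.20698)/0.93081 + 326.4 = 470.9168, v = 768.0·(-0.14995)/0.93081 + 231.5 = 107.7745
M3: Pc = R·M3+t = (+0.01076, -0.22745, +0.89493); u = 649.9·(+0.01076)/0.89493 + 326.4 = 334.2148, v = 768.0·(-0.22745)/0.89493 + 231.5 = 36.3071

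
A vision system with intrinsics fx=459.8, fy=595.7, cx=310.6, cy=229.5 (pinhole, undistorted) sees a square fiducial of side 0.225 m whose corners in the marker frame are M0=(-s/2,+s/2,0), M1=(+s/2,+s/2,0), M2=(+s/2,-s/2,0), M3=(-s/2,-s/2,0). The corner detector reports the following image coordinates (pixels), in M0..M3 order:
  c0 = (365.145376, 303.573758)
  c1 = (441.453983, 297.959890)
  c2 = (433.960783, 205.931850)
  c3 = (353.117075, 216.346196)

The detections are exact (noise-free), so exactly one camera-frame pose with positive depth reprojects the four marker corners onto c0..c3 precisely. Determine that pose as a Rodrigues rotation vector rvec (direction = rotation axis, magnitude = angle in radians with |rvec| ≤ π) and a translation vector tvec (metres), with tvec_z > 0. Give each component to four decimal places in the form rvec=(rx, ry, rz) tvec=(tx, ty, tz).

rvec=(0.4136, 0.2637, -0.1512) tvec=(0.2517, 0.0624, 1.3295)

Intrinsics K: fx=459.8, fy=595.7, cx=310.6, cy=229.5
Marker side s = 0.225 m; corners in marker frame (Z=0):
  M0 = (-0.1125, +0.1125, 0)
  M1 = (+0.1125, +0.1125, 0)
  M2 = (+0.1125, -0.1125, 0)
  M3 = (-0.1125, -0.1125, 0)
Detected image corners:
  c0 = (365.145376, 303.573758) px
  c1 = (441.453983, 297.959890) px
  c2 = (433.960783, 205.931850) px
  c3 = (353.117075, 216.346196) px
Planar DLT: solve 8×8 A·h = b for H (H[2,2]=1):
  H  [+264.14460 +156.35221 +397.63434]
  H  [-89.73156 +470.51051 +257.47530]
  H  [-0.21275 +0.28294 +1.00000]
B = K⁻¹H; ‖b₁‖=0.752178, ‖b₂‖=0.752178; λ = 2/(‖b₁‖+‖b₂‖) = 1.329472, sign → tz>0 ⇒ λ=+1.329472
r₁ = λ·B[:,0] = (+0.95481,-0.09129,-0.28284); r₂ = λ·B[:,1] = (+0.19798,+0.90516,+0.37616)
r₃ = r₁×r₂ = (+0.22167,-0.41516,+0.88233); SVD([r₁ r₂ r₃]) → R = UVᵀ:
  R  [+0.95481 +0.19798 +0.22167]
  R  [-0.09129 +0.90516 -0.41516]
  R  [-0.28284 +0.37616 +0.88233]
t = (+0.25165, +0.06243, +1.32947) m
tr R = 2.742295; θ = arccos((tr R − 1)/2) = 0.513261 rad = 29.408°
axis k = ((R−Rᵀ)₃₂, (R−Rᵀ)₁₃, (R−Rᵀ)₂₁) / (2 sinθ) = (+0.805797, +0.513737, -0.294559)
rvec = θ·k = (+0.413585, +0.263681, -0.151186)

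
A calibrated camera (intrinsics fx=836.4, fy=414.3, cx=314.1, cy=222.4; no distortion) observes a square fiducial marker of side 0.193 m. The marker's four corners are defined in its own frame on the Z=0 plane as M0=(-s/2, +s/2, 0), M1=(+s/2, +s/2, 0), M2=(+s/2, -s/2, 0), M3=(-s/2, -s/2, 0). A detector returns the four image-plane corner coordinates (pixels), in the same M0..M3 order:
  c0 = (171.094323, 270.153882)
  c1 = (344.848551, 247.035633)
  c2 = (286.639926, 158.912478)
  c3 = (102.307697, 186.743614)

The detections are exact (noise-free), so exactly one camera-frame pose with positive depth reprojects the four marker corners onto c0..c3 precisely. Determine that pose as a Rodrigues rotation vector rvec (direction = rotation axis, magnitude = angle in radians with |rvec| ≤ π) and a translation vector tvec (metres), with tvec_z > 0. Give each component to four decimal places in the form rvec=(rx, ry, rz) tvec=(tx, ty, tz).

rvec=(0.3381, 0.1031, -0.2935) tvec=(-0.0892, -0.0101, 0.8456)

Intrinsics K: fx=836.4, fy=414.3, cx=314.1, cy=222.4
Marker side s = 0.193 m; corners in marker frame (Z=0):
  M0 = (-0.0965, +0.0965, 0)
  M1 = (+0.0965, +0.0965, 0)
  M2 = (+0.0965, -0.0965, 0)
  M3 = (-0.0965, -0.0965, 0)
Detected image corners:
  c0 = (171.094323, 270.153882) px
  c1 = (344.848551, 247.035633) px
  c2 = (286.639926, 158.912478) px
  c3 = (102.307697, 186.743614) px
Planar DLT: solve 8×8 A·h = b for H (H[2,2]=1):
  H  [+887.04913 +412.78375 +225.83641]
  H  [-169.37846 +523.62617 +217.45100]
  H  [-0.17532 +0.36830 +1.00000]
B = K⁻¹H; ‖b₁‖=1.182604, ‖b₂‖=1.182604; λ = 2/(‖b₁‖+‖b₂‖) = 0.845591, sign → tz>0 ⇒ λ=+0.845591
r₁ = λ·B[:,0] = (+0.95247,-0.26612,-0.14825); r₂ = λ·B[:,1] = (+0.30037,+0.90155,+0.31143)
r₃ = r₁×r₂ = (+0.05078,-0.34116,+0.93863); SVD([r₁ r₂ r₃]) → R = UVᵀ:
  R  [+0.95247 +0.30037 +0.05078]
  R  [-0.26612 +0.90155 -0.34116]
  R  [-0.14825 +0.31143 +0.93863]
t = (-0.08923, -0.01010, +0.84559) m
tr R = 2.792655; θ = arccos((tr R − 1)/2) = 0.459380 rad = 26.321°
axis k = ((R−Rᵀ)₃₂, (R−Rᵀ)₁₃, (R−Rᵀ)₂₁) / (2 sinθ) = (+0.735899, +0.224441, -0.638811)
rvec = θ·k = (+0.338057, +0.103103, -0.293457)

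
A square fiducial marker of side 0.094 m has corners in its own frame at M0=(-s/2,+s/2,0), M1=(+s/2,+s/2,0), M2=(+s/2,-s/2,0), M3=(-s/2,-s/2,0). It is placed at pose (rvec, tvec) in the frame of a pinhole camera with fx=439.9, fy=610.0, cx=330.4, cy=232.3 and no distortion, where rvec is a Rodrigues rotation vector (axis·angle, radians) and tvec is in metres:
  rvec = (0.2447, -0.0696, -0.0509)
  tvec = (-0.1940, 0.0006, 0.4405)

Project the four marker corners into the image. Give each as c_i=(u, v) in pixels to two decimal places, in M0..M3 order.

c0=(96.39, 298.74) c1=(189.98, 290.47) c2=(178.53, 164.94) c3=(79.74, 171.92)

Intrinsics K: fx=439.9, fy=610.0, cx=330.4, cy=232.3
Marker side s = 0.094 m; corners in marker frame (Z=0):
  M0 = (-0.0470, +0.0470, 0)
  M1 = (+0.0470, +0.0470, 0)
  M2 = (+0.0470, -0.0470, 0)
  M3 = (-0.0470, -0.0470, 0)
rvec = (0.2447, -0.0696, -0.0509), |rvec| = θ = 0.25945 rad = 14.865°
Rodrigues: sinθ=0.25655, 1−cosθ=0.03347; R = I + sinθ·[k]× + (1−cosθ)·[k]×²:
    [+0.99630 +0.04186 -0.07501]
    [-0.05880 +0.96894 -0.24020]
    [+0.06263 +0.24373 +0.96782]
t = (-0.1940, 0.0006, 0.4405) m
M0: Pc = R·M0+t = (-0.23886, +0.04890, +0.44901); u = 439.9·(-0.23886)/0.44901 + 330.4 = 96.3883, v = 610.0·(+0.04890)/0.44901 + 232.3 = 298.7377
M1: Pc = R·M1+t = (-0.14521, +0.04338, +0.45490); u = 439.9·(-0.14521)/0.45490 + 330.4 = 189.9815, v = 610.0·(+0.04338)/0.45490 + 232.3 = 290.4663
M2: Pc = R·M2+t = (-0.14914, -0.04770, +0.43199); u = 439.9·(-0.14914)/0.43199 + 330.4 = 178.5273, v = 610.0·(-0.04770)/0.43199 + 232.3 = 164.9388
M3: Pc = R·M3+t = (-0.24279, -0.04218, +0.42610); u = 439.9·(-0.24279)/0.42610 + 330.4 = 79.7437, v = 610.0·(-0.04218)/0.42610 + 232.3 = 171.9206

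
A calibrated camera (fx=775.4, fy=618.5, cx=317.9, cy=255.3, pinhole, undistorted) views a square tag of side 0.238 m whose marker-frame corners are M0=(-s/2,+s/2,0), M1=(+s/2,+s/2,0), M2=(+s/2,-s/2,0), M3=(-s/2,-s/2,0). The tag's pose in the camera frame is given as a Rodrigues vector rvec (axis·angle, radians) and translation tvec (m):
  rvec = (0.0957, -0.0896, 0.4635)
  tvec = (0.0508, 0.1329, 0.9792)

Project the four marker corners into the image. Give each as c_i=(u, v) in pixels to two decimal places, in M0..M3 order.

Intrinsics K: fx=775.4, fy=618.5, cx=317.9, cy=255.3
Marker side s = 0.238 m; corners in marker frame (Z=0):
  M0 = (-0.1190, +0.1190, 0)
  M1 = (+0.1190, +0.1190, 0)
  M2 = (+0.1190, -0.1190, 0)
  M3 = (-0.1190, -0.1190, 0)
rvec = (0.0957, -0.0896, 0.4635), |rvec| = θ = 0.48168 rad = 27.598°
Rodrigues: sinθ=0.46327, 1−cosθ=0.11378; R = I + sinθ·[k]× + (1−cosθ)·[k]×²:
    [+0.89071 -0.44999 -0.06442]
    [+0.44158 +0.89015 -0.11241]
    [+0.10793 +0.07168 +0.99157]
t = (0.0508, 0.1329, 0.9792) m
M0: Pc = R·M0+t = (-0.10874, +0.18628, +0.97489); u = 775.4·(-0.10874)/0.97489 + 317.9 = 231.4087, v = 618.5·(+0.18628)/0.97489 + 255.3 = 373.4825
M1: Pc = R·M1+t = (+0.10325, +0.29138, +1.00057); u = 775.4·(+0.10325)/1.00057 + 317.9 = 397.9108, v = 618.5·(+0.29138)/1.00057 + 255.3 = 435.4129
M2: Pc = R·M2+t = (+0.21034, +0.07952, +0.98351); u = 775.4·(+0.21034)/0.98351 + 317.9 = 483.7338, v = 618.5·(+0.07952)/0.98351 + 255.3 = 305.3073
M3: Pc = R·M3+t = (-0.00165, -0.02558, +0.95783); u = 775.4·(-0.00165)/0.95783 + 317.9 = 316.5678, v = 618.5·(-0.02558)/0.95783 + 255.3 = 238.7847

c0=(231.41, 373.48) c1=(397.91, 435.41) c2=(483.73, 305.31) c3=(316.57, 238.78)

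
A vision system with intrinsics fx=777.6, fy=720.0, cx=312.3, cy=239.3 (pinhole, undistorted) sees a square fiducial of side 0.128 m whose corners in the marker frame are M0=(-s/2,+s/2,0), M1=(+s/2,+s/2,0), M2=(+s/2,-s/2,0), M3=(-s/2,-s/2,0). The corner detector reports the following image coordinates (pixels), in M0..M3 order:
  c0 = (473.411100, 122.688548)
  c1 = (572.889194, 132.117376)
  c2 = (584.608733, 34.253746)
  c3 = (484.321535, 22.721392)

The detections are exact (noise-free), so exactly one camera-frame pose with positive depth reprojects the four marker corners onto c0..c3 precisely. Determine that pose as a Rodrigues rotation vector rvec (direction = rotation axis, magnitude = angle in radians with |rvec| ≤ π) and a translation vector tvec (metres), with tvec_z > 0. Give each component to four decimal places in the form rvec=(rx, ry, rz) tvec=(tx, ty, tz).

Intrinsics K: fx=777.6, fy=720.0, cx=312.3, cy=239.3
Marker side s = 0.128 m; corners in marker frame (Z=0):
  M0 = (-0.0640, +0.0640, 0)
  M1 = (+0.0640, +0.0640, 0)
  M2 = (+0.0640, -0.0640, 0)
  M3 = (-0.0640, -0.0640, 0)
Detected image corners:
  c0 = (473.411100, 122.688548) px
  c1 = (572.889194, 132.117376) px
  c2 = (584.608733, 34.253746) px
  c3 = (484.321535, 22.721392) px
Planar DLT: solve 8×8 A·h = b for H (H[2,2]=1):
  H  [+863.62698 -45.52672 +529.28181]
  H  [+94.11672 +779.01755 +78.25491]
  H  [+0.15754 +0.08113 +1.00000]
B = K⁻¹H; ‖b₁‖=1.062036, ‖b₂‖=1.062036; λ = 2/(‖b₁‖+‖b₂‖) = 0.941588, sign → tz>0 ⇒ λ=+0.941588
r₁ = λ·B[:,0] = (+0.98618,+0.07378,+0.14834); r₂ = λ·B[:,1] = (-0.08581,+0.99338,+0.07639)
r₃ = r₁×r₂ = (-0.14172,-0.08807,+0.98598); SVD([r₁ r₂ r₃]) → R = UVᵀ:
  R  [+0.98618 -0.08581 -0.14172]
  R  [+0.07378 +0.99338 -0.08807]
  R  [+0.14834 +0.07639 +0.98598]
t = (+0.26274, -0.21061, +0.94159) m
tr R = 2.965540; θ = arccos((tr R − 1)/2) = 0.185902 rad = 10.651°
axis k = ((R−Rᵀ)₃₂, (R−Rᵀ)₁₃, (R−Rᵀ)₂₁) / (2 sinθ) = (+0.444889, -0.784666, +0.431710)
rvec = θ·k = (+0.082706, -0.145871, +0.080256)

rvec=(0.0827, -0.1459, 0.0803) tvec=(0.2627, -0.2106, 0.9416)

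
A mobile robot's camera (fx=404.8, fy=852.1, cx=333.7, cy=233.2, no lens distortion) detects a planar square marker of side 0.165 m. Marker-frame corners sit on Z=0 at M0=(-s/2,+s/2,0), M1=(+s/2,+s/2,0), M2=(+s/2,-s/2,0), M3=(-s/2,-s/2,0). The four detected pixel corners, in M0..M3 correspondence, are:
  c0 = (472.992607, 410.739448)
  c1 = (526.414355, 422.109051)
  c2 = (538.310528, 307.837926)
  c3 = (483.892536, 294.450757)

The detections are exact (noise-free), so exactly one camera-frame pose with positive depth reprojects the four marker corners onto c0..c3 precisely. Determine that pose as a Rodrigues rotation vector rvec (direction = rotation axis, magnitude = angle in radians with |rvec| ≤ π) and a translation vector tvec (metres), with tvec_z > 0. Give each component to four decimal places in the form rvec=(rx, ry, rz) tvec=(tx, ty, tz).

Intrinsics K: fx=404.8, fy=852.1, cx=333.7, cy=233.2
Marker side s = 0.165 m; corners in marker frame (Z=0):
  M0 = (-0.0825, +0.0825, 0)
  M1 = (+0.0825, +0.0825, 0)
  M2 = (+0.0825, -0.0825, 0)
  M3 = (-0.0825, -0.0825, 0)
Detected image corners:
  c0 = (472.992607, 410.739448) px
  c1 = (526.414355, 422.109051) px
  c2 = (538.310528, 307.837926) px
  c3 = (483.892536, 294.450757) px
Planar DLT: solve 8×8 A·h = b for H (H[2,2]=1):
  H  [+373.23031 -2.68352 +505.54525]
  H  [+107.94742 +745.77008 +359.45618]
  H  [+0.09196 +0.13142 +1.00000]
B = K⁻¹H; ‖b₁‖=0.857219, ‖b₂‖=0.857219; λ = 2/(‖b₁‖+‖b₂‖) = 1.166562, sign → tz>0 ⇒ λ=+1.166562
r₁ = λ·B[:,0] = (+0.98715,+0.11843,+0.10728); r₂ = λ·B[:,1] = (-0.13411,+0.97904,+0.15331)
r₃ = r₁×r₂ = (-0.08687,-0.16572,+0.98234); SVD([r₁ r₂ r₃]) → R = UVᵀ:
  R  [+0.98715 -0.13411 -0.08687]
  R  [+0.11843 +0.97904 -0.16572]
  R  [+0.10728 +0.15331 +0.98234]
t = (+0.49523, +0.17285, +1.16656) m
tr R = 2.948526; θ = arccos((tr R − 1)/2) = 0.227369 rad = 13.027°
axis k = ((R−Rᵀ)₃₂, (R−Rᵀ)₁₃, (R−Rᵀ)₂₁) / (2 sinθ) = (+0.707648, -0.430640, +0.560163)
rvec = θ·k = (+0.160897, -0.097914, +0.127364)

rvec=(0.1609, -0.0979, 0.1274) tvec=(0.4952, 0.1729, 1.1666)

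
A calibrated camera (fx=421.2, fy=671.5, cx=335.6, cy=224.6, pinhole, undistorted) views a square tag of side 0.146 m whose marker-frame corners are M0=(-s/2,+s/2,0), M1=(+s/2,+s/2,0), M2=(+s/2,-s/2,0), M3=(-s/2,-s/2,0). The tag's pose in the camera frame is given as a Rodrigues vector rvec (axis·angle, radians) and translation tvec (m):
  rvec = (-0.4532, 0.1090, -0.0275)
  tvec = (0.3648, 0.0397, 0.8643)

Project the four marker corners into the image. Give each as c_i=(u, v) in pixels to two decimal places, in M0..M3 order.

c0=(482.31, 311.80) c1=(558.95, 307.29) c2=(542.71, 202.23) c3=(471.76, 208.10)

Intrinsics K: fx=421.2, fy=671.5, cx=335.6, cy=224.6
Marker side s = 0.146 m; corners in marker frame (Z=0):
  M0 = (-0.0730, +0.0730, 0)
  M1 = (+0.0730, +0.0730, 0)
  M2 = (+0.0730, -0.0730, 0)
  M3 = (-0.0730, -0.0730, 0)
rvec = (-0.4532, 0.1090, -0.0275), |rvec| = θ = 0.46693 rad = 26.753°
Rodrigues: sinθ=0.45015, 1−cosθ=0.10705; R = I + sinθ·[k]× + (1−cosθ)·[k]×²:
    [+0.99380 +0.00226 +0.11120]
    [-0.05077 +0.89879 +0.43544]
    [-0.09896 -0.43838 +0.89332]
t = (0.3648, 0.0397, 0.8643) m
M0: Pc = R·M0+t = (+0.29242, +0.10902, +0.83952); u = 421.2·(+0.29242)/0.83952 + 335.6 = 482.3100, v = 671.5·(+0.10902)/0.83952 + 224.6 = 311.7985
M1: Pc = R·M1+t = (+0.43751, +0.10161, +0.82507); u = 421.2·(+0.43751)/0.82507 + 335.6 = 558.9497, v = 671.5·(+0.10161)/0.82507 + 224.6 = 307.2933
M2: Pc = R·M2+t = (+0.43718, -0.02962, +0.88908); u = 421.2·(+0.43718)/0.88908 + 335.6 = 542.7148, v = 671.5·(-0.02962)/0.88908 + 224.6 = 202.2308
M3: Pc = R·M3+t = (+0.29209, -0.02221, +0.90353); u = 421.2·(+0.29209)/0.90353 + 335.6 = 471.7638, v = 671.5·(-0.02221)/0.90353 + 224.6 = 208.0969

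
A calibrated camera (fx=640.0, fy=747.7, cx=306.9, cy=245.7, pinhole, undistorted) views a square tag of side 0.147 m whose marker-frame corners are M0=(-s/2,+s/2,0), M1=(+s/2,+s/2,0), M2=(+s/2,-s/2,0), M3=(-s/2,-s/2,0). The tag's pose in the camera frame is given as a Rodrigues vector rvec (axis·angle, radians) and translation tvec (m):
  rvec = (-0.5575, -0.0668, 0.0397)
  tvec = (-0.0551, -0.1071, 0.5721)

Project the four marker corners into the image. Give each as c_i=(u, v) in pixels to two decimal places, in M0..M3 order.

Intrinsics K: fx=640.0, fy=747.7, cx=306.9, cy=245.7
Marker side s = 0.147 m; corners in marker frame (Z=0):
  M0 = (-0.0735, +0.0735, 0)
  M1 = (+0.0735, +0.0735, 0)
  M2 = (+0.0735, -0.0735, 0)
  M3 = (-0.0735, -0.0735, 0)
rvec = (-0.5575, -0.0668, 0.0397), |rvec| = θ = 0.56289 rad = 32.251°
Rodrigues: sinθ=0.53363, 1−cosθ=0.15428; R = I + sinθ·[k]× + (1−cosθ)·[k]×²:
    [+0.99706 -0.01950 -0.07411]
    [+0.05577 +0.84789 +0.52723]
    [+0.05255 -0.52981 +0.84648]
t = (-0.0551, -0.1071, 0.5721) m
M0: Pc = R·M0+t = (-0.12982, -0.04888, +0.52930); u = 640.0·(-0.12982)/0.52930 + 306.9 = 149.9310, v = 747.7·(-0.04888)/0.52930 + 245.7 = 176.6517
M1: Pc = R·M1+t = (+0.01675, -0.04068, +0.53702); u = 640.0·(+0.01675)/0.53702 + 306.9 = 326.8625, v = 747.7·(-0.04068)/0.53702 + 245.7 = 189.0595
M2: Pc = R·M2+t = (+0.01962, -0.16532, +0.61490); u = 640.0·(+0.01962)/0.61490 + 306.9 = 327.3180, v = 747.7·(-0.16532)/0.61490 + 245.7 = 44.6762
M3: Pc = R·M3+t = (-0.12695, -0.17352, +0.60718); u = 640.0·(-0.12695)/0.60718 + 306.9 = 173.0872, v = 747.7·(-0.17352)/0.60718 + 245.7 = 32.0230

c0=(149.93, 176.65) c1=(326.86, 189.06) c2=(327.32, 44.68) c3=(173.09, 32.02)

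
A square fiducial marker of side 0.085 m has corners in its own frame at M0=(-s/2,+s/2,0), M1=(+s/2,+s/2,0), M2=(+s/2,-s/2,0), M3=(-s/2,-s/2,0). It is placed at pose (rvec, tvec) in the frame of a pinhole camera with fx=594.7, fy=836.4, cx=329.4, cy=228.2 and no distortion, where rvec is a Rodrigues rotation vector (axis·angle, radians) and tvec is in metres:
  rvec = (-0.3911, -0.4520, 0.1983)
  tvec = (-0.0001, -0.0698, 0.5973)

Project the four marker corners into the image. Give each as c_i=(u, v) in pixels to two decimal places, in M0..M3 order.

Intrinsics K: fx=594.7, fy=836.4, cx=329.4, cy=228.2
Marker side s = 0.085 m; corners in marker frame (Z=0):
  M0 = (-0.0425, +0.0425, 0)
  M1 = (+0.0425, +0.0425, 0)
  M2 = (+0.0425, -0.0425, 0)
  M3 = (-0.0425, -0.0425, 0)
rvec = (-0.3911, -0.4520, 0.1983), |rvec| = θ = 0.62975 rad = 36.082°
Rodrigues: sinθ=0.58894, 1−cosθ=0.19183; R = I + sinθ·[k]× + (1−cosθ)·[k]×²:
    [+0.88216 -0.09994 -0.46022]
    [+0.27096 +0.90699 +0.32240]
    [+0.38520 -0.40911 +0.82719]
t = (-0.0001, -0.0698, 0.5973) m
M0: Pc = R·M0+t = (-0.04184, -0.04277, +0.56354); u = 594.7·(-0.04184)/0.56354 + 329.4 = 285.2473, v = 836.4·(-0.04277)/0.56354 + 228.2 = 164.7239
M1: Pc = R·M1+t = (+0.03314, -0.01974, +0.59628); u = 594.7·(+0.03314)/0.59628 + 329.4 = 362.4561, v = 836.4·(-0.01974)/0.59628 + 228.2 = 200.5150
M2: Pc = R·M2+t = (+0.04164, -0.09683, +0.63106); u = 594.7·(+0.04164)/0.63106 + 329.4 = 368.6404, v = 836.4·(-0.09683)/0.63106 + 228.2 = 99.8600
M3: Pc = R·M3+t = (-0.03334, -0.11986, +0.59832); u = 594.7·(-0.03334)/0.59832 + 329.4 = 296.2574, v = 836.4·(-0.11986)/0.59832 + 228.2 = 60.6409

c0=(285.25, 164.72) c1=(362.46, 200.52) c2=(368.64, 99.86) c3=(296.26, 60.64)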